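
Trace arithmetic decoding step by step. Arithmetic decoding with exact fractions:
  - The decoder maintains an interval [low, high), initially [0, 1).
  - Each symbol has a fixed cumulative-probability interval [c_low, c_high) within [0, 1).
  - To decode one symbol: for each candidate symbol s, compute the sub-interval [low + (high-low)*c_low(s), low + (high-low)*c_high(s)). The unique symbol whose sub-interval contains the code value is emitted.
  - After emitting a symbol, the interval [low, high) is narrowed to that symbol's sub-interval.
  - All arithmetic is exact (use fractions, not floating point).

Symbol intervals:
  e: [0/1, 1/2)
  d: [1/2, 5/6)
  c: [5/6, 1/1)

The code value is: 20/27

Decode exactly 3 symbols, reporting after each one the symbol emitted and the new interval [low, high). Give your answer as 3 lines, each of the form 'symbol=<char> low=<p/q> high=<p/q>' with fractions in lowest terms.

Answer: symbol=d low=1/2 high=5/6
symbol=d low=2/3 high=7/9
symbol=d low=13/18 high=41/54

Derivation:
Step 1: interval [0/1, 1/1), width = 1/1 - 0/1 = 1/1
  'e': [0/1 + 1/1*0/1, 0/1 + 1/1*1/2) = [0/1, 1/2)
  'd': [0/1 + 1/1*1/2, 0/1 + 1/1*5/6) = [1/2, 5/6) <- contains code 20/27
  'c': [0/1 + 1/1*5/6, 0/1 + 1/1*1/1) = [5/6, 1/1)
  emit 'd', narrow to [1/2, 5/6)
Step 2: interval [1/2, 5/6), width = 5/6 - 1/2 = 1/3
  'e': [1/2 + 1/3*0/1, 1/2 + 1/3*1/2) = [1/2, 2/3)
  'd': [1/2 + 1/3*1/2, 1/2 + 1/3*5/6) = [2/3, 7/9) <- contains code 20/27
  'c': [1/2 + 1/3*5/6, 1/2 + 1/3*1/1) = [7/9, 5/6)
  emit 'd', narrow to [2/3, 7/9)
Step 3: interval [2/3, 7/9), width = 7/9 - 2/3 = 1/9
  'e': [2/3 + 1/9*0/1, 2/3 + 1/9*1/2) = [2/3, 13/18)
  'd': [2/3 + 1/9*1/2, 2/3 + 1/9*5/6) = [13/18, 41/54) <- contains code 20/27
  'c': [2/3 + 1/9*5/6, 2/3 + 1/9*1/1) = [41/54, 7/9)
  emit 'd', narrow to [13/18, 41/54)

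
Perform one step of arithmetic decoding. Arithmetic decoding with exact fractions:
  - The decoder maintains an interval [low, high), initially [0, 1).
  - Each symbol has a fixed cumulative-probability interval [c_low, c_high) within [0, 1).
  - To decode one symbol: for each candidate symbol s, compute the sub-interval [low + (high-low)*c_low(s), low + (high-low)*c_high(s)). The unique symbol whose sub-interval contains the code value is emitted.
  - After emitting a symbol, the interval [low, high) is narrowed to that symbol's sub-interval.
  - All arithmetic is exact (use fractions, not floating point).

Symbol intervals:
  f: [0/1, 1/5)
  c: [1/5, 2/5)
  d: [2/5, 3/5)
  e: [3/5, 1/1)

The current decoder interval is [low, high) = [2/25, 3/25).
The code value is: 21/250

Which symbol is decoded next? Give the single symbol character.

Answer: f

Derivation:
Interval width = high − low = 3/25 − 2/25 = 1/25
Scaled code = (code − low) / width = (21/250 − 2/25) / 1/25 = 1/10
  f: [0/1, 1/5) ← scaled code falls here ✓
  c: [1/5, 2/5) 
  d: [2/5, 3/5) 
  e: [3/5, 1/1) 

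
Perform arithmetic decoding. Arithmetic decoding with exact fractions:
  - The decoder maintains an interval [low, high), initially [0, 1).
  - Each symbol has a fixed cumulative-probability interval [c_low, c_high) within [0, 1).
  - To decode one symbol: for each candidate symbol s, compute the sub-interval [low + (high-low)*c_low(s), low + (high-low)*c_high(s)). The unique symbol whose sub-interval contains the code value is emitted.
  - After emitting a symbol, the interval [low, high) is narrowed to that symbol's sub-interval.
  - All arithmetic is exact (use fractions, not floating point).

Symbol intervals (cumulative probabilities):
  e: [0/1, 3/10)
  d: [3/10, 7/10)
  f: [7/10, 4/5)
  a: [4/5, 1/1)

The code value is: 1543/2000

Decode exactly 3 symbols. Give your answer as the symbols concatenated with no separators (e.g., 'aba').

Answer: ffe

Derivation:
Step 1: interval [0/1, 1/1), width = 1/1 - 0/1 = 1/1
  'e': [0/1 + 1/1*0/1, 0/1 + 1/1*3/10) = [0/1, 3/10)
  'd': [0/1 + 1/1*3/10, 0/1 + 1/1*7/10) = [3/10, 7/10)
  'f': [0/1 + 1/1*7/10, 0/1 + 1/1*4/5) = [7/10, 4/5) <- contains code 1543/2000
  'a': [0/1 + 1/1*4/5, 0/1 + 1/1*1/1) = [4/5, 1/1)
  emit 'f', narrow to [7/10, 4/5)
Step 2: interval [7/10, 4/5), width = 4/5 - 7/10 = 1/10
  'e': [7/10 + 1/10*0/1, 7/10 + 1/10*3/10) = [7/10, 73/100)
  'd': [7/10 + 1/10*3/10, 7/10 + 1/10*7/10) = [73/100, 77/100)
  'f': [7/10 + 1/10*7/10, 7/10 + 1/10*4/5) = [77/100, 39/50) <- contains code 1543/2000
  'a': [7/10 + 1/10*4/5, 7/10 + 1/10*1/1) = [39/50, 4/5)
  emit 'f', narrow to [77/100, 39/50)
Step 3: interval [77/100, 39/50), width = 39/50 - 77/100 = 1/100
  'e': [77/100 + 1/100*0/1, 77/100 + 1/100*3/10) = [77/100, 773/1000) <- contains code 1543/2000
  'd': [77/100 + 1/100*3/10, 77/100 + 1/100*7/10) = [773/1000, 777/1000)
  'f': [77/100 + 1/100*7/10, 77/100 + 1/100*4/5) = [777/1000, 389/500)
  'a': [77/100 + 1/100*4/5, 77/100 + 1/100*1/1) = [389/500, 39/50)
  emit 'e', narrow to [77/100, 773/1000)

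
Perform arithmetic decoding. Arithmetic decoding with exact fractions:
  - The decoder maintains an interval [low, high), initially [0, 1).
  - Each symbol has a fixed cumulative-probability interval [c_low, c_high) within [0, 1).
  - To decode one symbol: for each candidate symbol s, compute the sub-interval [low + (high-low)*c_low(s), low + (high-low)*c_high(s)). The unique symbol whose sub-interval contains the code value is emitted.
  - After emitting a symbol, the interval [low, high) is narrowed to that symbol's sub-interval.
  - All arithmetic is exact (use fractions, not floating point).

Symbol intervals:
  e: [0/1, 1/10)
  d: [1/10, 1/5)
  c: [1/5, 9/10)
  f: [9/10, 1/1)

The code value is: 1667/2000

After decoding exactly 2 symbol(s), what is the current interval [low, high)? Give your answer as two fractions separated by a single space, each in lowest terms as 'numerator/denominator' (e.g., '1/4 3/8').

Step 1: interval [0/1, 1/1), width = 1/1 - 0/1 = 1/1
  'e': [0/1 + 1/1*0/1, 0/1 + 1/1*1/10) = [0/1, 1/10)
  'd': [0/1 + 1/1*1/10, 0/1 + 1/1*1/5) = [1/10, 1/5)
  'c': [0/1 + 1/1*1/5, 0/1 + 1/1*9/10) = [1/5, 9/10) <- contains code 1667/2000
  'f': [0/1 + 1/1*9/10, 0/1 + 1/1*1/1) = [9/10, 1/1)
  emit 'c', narrow to [1/5, 9/10)
Step 2: interval [1/5, 9/10), width = 9/10 - 1/5 = 7/10
  'e': [1/5 + 7/10*0/1, 1/5 + 7/10*1/10) = [1/5, 27/100)
  'd': [1/5 + 7/10*1/10, 1/5 + 7/10*1/5) = [27/100, 17/50)
  'c': [1/5 + 7/10*1/5, 1/5 + 7/10*9/10) = [17/50, 83/100)
  'f': [1/5 + 7/10*9/10, 1/5 + 7/10*1/1) = [83/100, 9/10) <- contains code 1667/2000
  emit 'f', narrow to [83/100, 9/10)

Answer: 83/100 9/10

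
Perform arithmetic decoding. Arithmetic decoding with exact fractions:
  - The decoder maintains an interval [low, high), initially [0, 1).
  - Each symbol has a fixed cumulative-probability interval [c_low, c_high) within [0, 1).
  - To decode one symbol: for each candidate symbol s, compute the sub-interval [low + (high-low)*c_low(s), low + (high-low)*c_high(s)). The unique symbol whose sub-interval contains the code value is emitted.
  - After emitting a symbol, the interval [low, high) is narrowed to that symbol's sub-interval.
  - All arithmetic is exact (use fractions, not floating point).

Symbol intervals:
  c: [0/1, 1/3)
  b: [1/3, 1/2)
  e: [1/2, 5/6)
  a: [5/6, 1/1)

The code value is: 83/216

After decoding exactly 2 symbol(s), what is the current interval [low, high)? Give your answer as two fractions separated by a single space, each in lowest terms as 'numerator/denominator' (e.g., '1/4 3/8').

Step 1: interval [0/1, 1/1), width = 1/1 - 0/1 = 1/1
  'c': [0/1 + 1/1*0/1, 0/1 + 1/1*1/3) = [0/1, 1/3)
  'b': [0/1 + 1/1*1/3, 0/1 + 1/1*1/2) = [1/3, 1/2) <- contains code 83/216
  'e': [0/1 + 1/1*1/2, 0/1 + 1/1*5/6) = [1/2, 5/6)
  'a': [0/1 + 1/1*5/6, 0/1 + 1/1*1/1) = [5/6, 1/1)
  emit 'b', narrow to [1/3, 1/2)
Step 2: interval [1/3, 1/2), width = 1/2 - 1/3 = 1/6
  'c': [1/3 + 1/6*0/1, 1/3 + 1/6*1/3) = [1/3, 7/18) <- contains code 83/216
  'b': [1/3 + 1/6*1/3, 1/3 + 1/6*1/2) = [7/18, 5/12)
  'e': [1/3 + 1/6*1/2, 1/3 + 1/6*5/6) = [5/12, 17/36)
  'a': [1/3 + 1/6*5/6, 1/3 + 1/6*1/1) = [17/36, 1/2)
  emit 'c', narrow to [1/3, 7/18)

Answer: 1/3 7/18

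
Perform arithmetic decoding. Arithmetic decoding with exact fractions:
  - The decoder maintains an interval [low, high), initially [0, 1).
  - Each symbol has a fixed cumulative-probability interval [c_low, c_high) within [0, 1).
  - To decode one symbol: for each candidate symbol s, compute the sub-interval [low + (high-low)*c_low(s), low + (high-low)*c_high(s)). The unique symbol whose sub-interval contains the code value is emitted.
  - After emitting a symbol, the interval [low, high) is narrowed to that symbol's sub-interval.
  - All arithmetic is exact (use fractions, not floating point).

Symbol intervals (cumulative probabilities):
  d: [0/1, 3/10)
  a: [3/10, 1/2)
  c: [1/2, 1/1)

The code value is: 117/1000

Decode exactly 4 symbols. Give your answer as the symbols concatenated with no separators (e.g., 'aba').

Answer: daac

Derivation:
Step 1: interval [0/1, 1/1), width = 1/1 - 0/1 = 1/1
  'd': [0/1 + 1/1*0/1, 0/1 + 1/1*3/10) = [0/1, 3/10) <- contains code 117/1000
  'a': [0/1 + 1/1*3/10, 0/1 + 1/1*1/2) = [3/10, 1/2)
  'c': [0/1 + 1/1*1/2, 0/1 + 1/1*1/1) = [1/2, 1/1)
  emit 'd', narrow to [0/1, 3/10)
Step 2: interval [0/1, 3/10), width = 3/10 - 0/1 = 3/10
  'd': [0/1 + 3/10*0/1, 0/1 + 3/10*3/10) = [0/1, 9/100)
  'a': [0/1 + 3/10*3/10, 0/1 + 3/10*1/2) = [9/100, 3/20) <- contains code 117/1000
  'c': [0/1 + 3/10*1/2, 0/1 + 3/10*1/1) = [3/20, 3/10)
  emit 'a', narrow to [9/100, 3/20)
Step 3: interval [9/100, 3/20), width = 3/20 - 9/100 = 3/50
  'd': [9/100 + 3/50*0/1, 9/100 + 3/50*3/10) = [9/100, 27/250)
  'a': [9/100 + 3/50*3/10, 9/100 + 3/50*1/2) = [27/250, 3/25) <- contains code 117/1000
  'c': [9/100 + 3/50*1/2, 9/100 + 3/50*1/1) = [3/25, 3/20)
  emit 'a', narrow to [27/250, 3/25)
Step 4: interval [27/250, 3/25), width = 3/25 - 27/250 = 3/250
  'd': [27/250 + 3/250*0/1, 27/250 + 3/250*3/10) = [27/250, 279/2500)
  'a': [27/250 + 3/250*3/10, 27/250 + 3/250*1/2) = [279/2500, 57/500)
  'c': [27/250 + 3/250*1/2, 27/250 + 3/250*1/1) = [57/500, 3/25) <- contains code 117/1000
  emit 'c', narrow to [57/500, 3/25)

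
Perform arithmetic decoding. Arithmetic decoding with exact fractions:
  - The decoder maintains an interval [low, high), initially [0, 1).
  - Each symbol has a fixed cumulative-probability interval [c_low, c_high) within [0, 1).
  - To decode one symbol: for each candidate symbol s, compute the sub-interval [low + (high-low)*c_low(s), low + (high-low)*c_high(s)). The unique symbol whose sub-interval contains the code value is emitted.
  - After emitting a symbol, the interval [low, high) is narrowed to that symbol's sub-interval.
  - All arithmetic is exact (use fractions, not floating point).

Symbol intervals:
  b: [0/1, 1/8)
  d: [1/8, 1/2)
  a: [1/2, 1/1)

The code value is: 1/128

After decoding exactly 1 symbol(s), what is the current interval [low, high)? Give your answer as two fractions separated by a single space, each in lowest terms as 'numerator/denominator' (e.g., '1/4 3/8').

Step 1: interval [0/1, 1/1), width = 1/1 - 0/1 = 1/1
  'b': [0/1 + 1/1*0/1, 0/1 + 1/1*1/8) = [0/1, 1/8) <- contains code 1/128
  'd': [0/1 + 1/1*1/8, 0/1 + 1/1*1/2) = [1/8, 1/2)
  'a': [0/1 + 1/1*1/2, 0/1 + 1/1*1/1) = [1/2, 1/1)
  emit 'b', narrow to [0/1, 1/8)

Answer: 0/1 1/8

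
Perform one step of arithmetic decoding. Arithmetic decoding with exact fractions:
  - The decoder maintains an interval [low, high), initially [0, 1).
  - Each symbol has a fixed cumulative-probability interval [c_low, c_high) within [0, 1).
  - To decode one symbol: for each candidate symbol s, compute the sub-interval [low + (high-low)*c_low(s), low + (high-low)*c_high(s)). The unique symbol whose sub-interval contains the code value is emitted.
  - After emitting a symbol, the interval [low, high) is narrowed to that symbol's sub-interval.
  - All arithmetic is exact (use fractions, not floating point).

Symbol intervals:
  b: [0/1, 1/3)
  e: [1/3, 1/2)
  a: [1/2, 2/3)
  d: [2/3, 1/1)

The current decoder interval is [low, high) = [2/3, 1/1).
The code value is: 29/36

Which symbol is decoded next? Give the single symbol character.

Answer: e

Derivation:
Interval width = high − low = 1/1 − 2/3 = 1/3
Scaled code = (code − low) / width = (29/36 − 2/3) / 1/3 = 5/12
  b: [0/1, 1/3) 
  e: [1/3, 1/2) ← scaled code falls here ✓
  a: [1/2, 2/3) 
  d: [2/3, 1/1) 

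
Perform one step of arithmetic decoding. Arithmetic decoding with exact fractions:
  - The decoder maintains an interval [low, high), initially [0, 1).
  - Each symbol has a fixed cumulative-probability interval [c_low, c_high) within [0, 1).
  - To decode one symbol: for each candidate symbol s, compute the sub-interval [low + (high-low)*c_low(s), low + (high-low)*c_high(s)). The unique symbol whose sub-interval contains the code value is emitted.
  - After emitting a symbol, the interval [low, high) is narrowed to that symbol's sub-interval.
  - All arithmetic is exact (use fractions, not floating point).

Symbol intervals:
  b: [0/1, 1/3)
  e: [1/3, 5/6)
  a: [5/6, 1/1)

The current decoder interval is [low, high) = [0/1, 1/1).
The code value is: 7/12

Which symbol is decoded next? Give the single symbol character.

Interval width = high − low = 1/1 − 0/1 = 1/1
Scaled code = (code − low) / width = (7/12 − 0/1) / 1/1 = 7/12
  b: [0/1, 1/3) 
  e: [1/3, 5/6) ← scaled code falls here ✓
  a: [5/6, 1/1) 

Answer: e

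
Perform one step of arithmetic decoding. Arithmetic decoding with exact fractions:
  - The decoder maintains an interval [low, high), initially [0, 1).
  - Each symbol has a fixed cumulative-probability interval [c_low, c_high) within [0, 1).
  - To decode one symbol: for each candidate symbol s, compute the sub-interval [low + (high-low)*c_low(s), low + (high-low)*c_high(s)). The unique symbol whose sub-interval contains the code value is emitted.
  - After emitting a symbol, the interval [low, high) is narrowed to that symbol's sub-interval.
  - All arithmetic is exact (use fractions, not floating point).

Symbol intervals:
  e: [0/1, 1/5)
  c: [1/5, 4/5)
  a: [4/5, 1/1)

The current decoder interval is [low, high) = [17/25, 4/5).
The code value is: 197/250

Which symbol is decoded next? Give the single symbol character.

Interval width = high − low = 4/5 − 17/25 = 3/25
Scaled code = (code − low) / width = (197/250 − 17/25) / 3/25 = 9/10
  e: [0/1, 1/5) 
  c: [1/5, 4/5) 
  a: [4/5, 1/1) ← scaled code falls here ✓

Answer: a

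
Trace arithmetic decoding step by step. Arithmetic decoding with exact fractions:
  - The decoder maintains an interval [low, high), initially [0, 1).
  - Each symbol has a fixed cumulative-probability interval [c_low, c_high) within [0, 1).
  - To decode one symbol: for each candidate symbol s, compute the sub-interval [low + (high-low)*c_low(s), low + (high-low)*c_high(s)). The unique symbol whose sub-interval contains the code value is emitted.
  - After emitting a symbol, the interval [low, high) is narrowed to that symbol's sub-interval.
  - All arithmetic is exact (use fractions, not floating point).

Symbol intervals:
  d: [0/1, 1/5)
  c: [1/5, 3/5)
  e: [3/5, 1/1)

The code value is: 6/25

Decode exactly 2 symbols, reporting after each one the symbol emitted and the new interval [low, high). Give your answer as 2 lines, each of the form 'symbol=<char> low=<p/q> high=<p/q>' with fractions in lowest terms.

Answer: symbol=c low=1/5 high=3/5
symbol=d low=1/5 high=7/25

Derivation:
Step 1: interval [0/1, 1/1), width = 1/1 - 0/1 = 1/1
  'd': [0/1 + 1/1*0/1, 0/1 + 1/1*1/5) = [0/1, 1/5)
  'c': [0/1 + 1/1*1/5, 0/1 + 1/1*3/5) = [1/5, 3/5) <- contains code 6/25
  'e': [0/1 + 1/1*3/5, 0/1 + 1/1*1/1) = [3/5, 1/1)
  emit 'c', narrow to [1/5, 3/5)
Step 2: interval [1/5, 3/5), width = 3/5 - 1/5 = 2/5
  'd': [1/5 + 2/5*0/1, 1/5 + 2/5*1/5) = [1/5, 7/25) <- contains code 6/25
  'c': [1/5 + 2/5*1/5, 1/5 + 2/5*3/5) = [7/25, 11/25)
  'e': [1/5 + 2/5*3/5, 1/5 + 2/5*1/1) = [11/25, 3/5)
  emit 'd', narrow to [1/5, 7/25)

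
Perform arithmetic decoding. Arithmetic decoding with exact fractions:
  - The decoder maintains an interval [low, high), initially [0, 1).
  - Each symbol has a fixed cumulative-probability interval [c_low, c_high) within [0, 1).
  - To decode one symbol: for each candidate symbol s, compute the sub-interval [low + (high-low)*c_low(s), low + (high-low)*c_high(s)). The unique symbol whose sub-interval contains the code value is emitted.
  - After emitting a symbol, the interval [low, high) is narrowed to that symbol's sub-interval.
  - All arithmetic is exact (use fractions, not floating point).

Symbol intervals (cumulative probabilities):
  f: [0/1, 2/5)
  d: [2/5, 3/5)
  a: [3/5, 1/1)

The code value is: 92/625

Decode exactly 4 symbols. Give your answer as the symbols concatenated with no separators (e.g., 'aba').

Answer: ffaa

Derivation:
Step 1: interval [0/1, 1/1), width = 1/1 - 0/1 = 1/1
  'f': [0/1 + 1/1*0/1, 0/1 + 1/1*2/5) = [0/1, 2/5) <- contains code 92/625
  'd': [0/1 + 1/1*2/5, 0/1 + 1/1*3/5) = [2/5, 3/5)
  'a': [0/1 + 1/1*3/5, 0/1 + 1/1*1/1) = [3/5, 1/1)
  emit 'f', narrow to [0/1, 2/5)
Step 2: interval [0/1, 2/5), width = 2/5 - 0/1 = 2/5
  'f': [0/1 + 2/5*0/1, 0/1 + 2/5*2/5) = [0/1, 4/25) <- contains code 92/625
  'd': [0/1 + 2/5*2/5, 0/1 + 2/5*3/5) = [4/25, 6/25)
  'a': [0/1 + 2/5*3/5, 0/1 + 2/5*1/1) = [6/25, 2/5)
  emit 'f', narrow to [0/1, 4/25)
Step 3: interval [0/1, 4/25), width = 4/25 - 0/1 = 4/25
  'f': [0/1 + 4/25*0/1, 0/1 + 4/25*2/5) = [0/1, 8/125)
  'd': [0/1 + 4/25*2/5, 0/1 + 4/25*3/5) = [8/125, 12/125)
  'a': [0/1 + 4/25*3/5, 0/1 + 4/25*1/1) = [12/125, 4/25) <- contains code 92/625
  emit 'a', narrow to [12/125, 4/25)
Step 4: interval [12/125, 4/25), width = 4/25 - 12/125 = 8/125
  'f': [12/125 + 8/125*0/1, 12/125 + 8/125*2/5) = [12/125, 76/625)
  'd': [12/125 + 8/125*2/5, 12/125 + 8/125*3/5) = [76/625, 84/625)
  'a': [12/125 + 8/125*3/5, 12/125 + 8/125*1/1) = [84/625, 4/25) <- contains code 92/625
  emit 'a', narrow to [84/625, 4/25)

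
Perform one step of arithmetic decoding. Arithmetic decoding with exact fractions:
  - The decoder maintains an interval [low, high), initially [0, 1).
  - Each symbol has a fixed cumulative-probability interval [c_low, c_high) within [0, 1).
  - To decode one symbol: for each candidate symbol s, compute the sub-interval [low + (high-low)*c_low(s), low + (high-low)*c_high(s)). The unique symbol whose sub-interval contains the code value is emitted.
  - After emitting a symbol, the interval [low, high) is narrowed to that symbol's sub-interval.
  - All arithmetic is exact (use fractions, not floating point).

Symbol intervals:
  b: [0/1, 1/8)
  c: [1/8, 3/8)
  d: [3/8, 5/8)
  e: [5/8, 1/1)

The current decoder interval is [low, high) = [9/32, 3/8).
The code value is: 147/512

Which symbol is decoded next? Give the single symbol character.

Interval width = high − low = 3/8 − 9/32 = 3/32
Scaled code = (code − low) / width = (147/512 − 9/32) / 3/32 = 1/16
  b: [0/1, 1/8) ← scaled code falls here ✓
  c: [1/8, 3/8) 
  d: [3/8, 5/8) 
  e: [5/8, 1/1) 

Answer: b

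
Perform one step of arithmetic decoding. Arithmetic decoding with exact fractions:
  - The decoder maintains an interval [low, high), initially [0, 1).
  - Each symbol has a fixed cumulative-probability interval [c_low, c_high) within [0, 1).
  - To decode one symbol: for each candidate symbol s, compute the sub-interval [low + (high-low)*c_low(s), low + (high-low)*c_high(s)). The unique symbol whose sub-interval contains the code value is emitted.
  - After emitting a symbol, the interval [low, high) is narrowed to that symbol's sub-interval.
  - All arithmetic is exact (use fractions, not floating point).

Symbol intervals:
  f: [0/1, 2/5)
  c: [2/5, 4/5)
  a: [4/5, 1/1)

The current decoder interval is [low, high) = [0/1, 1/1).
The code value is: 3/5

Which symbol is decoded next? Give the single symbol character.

Answer: c

Derivation:
Interval width = high − low = 1/1 − 0/1 = 1/1
Scaled code = (code − low) / width = (3/5 − 0/1) / 1/1 = 3/5
  f: [0/1, 2/5) 
  c: [2/5, 4/5) ← scaled code falls here ✓
  a: [4/5, 1/1) 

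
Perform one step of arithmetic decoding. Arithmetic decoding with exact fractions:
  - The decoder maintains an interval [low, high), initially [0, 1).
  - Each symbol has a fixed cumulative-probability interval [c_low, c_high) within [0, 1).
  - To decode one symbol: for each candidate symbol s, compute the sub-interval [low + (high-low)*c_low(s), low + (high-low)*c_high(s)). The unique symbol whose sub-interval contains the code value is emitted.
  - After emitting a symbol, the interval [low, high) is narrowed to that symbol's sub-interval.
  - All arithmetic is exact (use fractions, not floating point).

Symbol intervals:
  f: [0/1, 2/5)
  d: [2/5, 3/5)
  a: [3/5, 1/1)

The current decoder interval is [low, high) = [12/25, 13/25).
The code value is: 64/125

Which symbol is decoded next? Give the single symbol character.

Answer: a

Derivation:
Interval width = high − low = 13/25 − 12/25 = 1/25
Scaled code = (code − low) / width = (64/125 − 12/25) / 1/25 = 4/5
  f: [0/1, 2/5) 
  d: [2/5, 3/5) 
  a: [3/5, 1/1) ← scaled code falls here ✓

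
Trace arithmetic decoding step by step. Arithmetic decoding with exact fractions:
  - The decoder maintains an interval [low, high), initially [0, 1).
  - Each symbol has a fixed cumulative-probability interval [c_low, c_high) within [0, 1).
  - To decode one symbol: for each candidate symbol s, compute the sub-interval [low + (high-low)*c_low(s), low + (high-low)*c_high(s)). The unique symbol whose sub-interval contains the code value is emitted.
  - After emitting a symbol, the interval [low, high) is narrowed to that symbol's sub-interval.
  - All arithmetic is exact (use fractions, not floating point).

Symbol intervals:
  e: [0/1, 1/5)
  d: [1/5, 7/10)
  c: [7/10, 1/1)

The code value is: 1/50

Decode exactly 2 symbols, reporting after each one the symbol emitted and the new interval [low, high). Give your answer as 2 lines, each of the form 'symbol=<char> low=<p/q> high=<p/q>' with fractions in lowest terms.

Step 1: interval [0/1, 1/1), width = 1/1 - 0/1 = 1/1
  'e': [0/1 + 1/1*0/1, 0/1 + 1/1*1/5) = [0/1, 1/5) <- contains code 1/50
  'd': [0/1 + 1/1*1/5, 0/1 + 1/1*7/10) = [1/5, 7/10)
  'c': [0/1 + 1/1*7/10, 0/1 + 1/1*1/1) = [7/10, 1/1)
  emit 'e', narrow to [0/1, 1/5)
Step 2: interval [0/1, 1/5), width = 1/5 - 0/1 = 1/5
  'e': [0/1 + 1/5*0/1, 0/1 + 1/5*1/5) = [0/1, 1/25) <- contains code 1/50
  'd': [0/1 + 1/5*1/5, 0/1 + 1/5*7/10) = [1/25, 7/50)
  'c': [0/1 + 1/5*7/10, 0/1 + 1/5*1/1) = [7/50, 1/5)
  emit 'e', narrow to [0/1, 1/25)

Answer: symbol=e low=0/1 high=1/5
symbol=e low=0/1 high=1/25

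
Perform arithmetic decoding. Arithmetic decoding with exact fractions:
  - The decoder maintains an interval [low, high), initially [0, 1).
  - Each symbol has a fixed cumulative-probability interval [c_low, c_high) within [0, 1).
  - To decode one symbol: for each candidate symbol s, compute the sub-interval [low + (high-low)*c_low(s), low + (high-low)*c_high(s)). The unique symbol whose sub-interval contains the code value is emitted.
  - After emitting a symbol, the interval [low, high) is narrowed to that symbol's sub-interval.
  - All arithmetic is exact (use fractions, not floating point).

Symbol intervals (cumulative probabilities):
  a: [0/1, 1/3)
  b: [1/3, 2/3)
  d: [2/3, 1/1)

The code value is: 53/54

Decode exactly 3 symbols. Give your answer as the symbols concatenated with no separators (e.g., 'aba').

Step 1: interval [0/1, 1/1), width = 1/1 - 0/1 = 1/1
  'a': [0/1 + 1/1*0/1, 0/1 + 1/1*1/3) = [0/1, 1/3)
  'b': [0/1 + 1/1*1/3, 0/1 + 1/1*2/3) = [1/3, 2/3)
  'd': [0/1 + 1/1*2/3, 0/1 + 1/1*1/1) = [2/3, 1/1) <- contains code 53/54
  emit 'd', narrow to [2/3, 1/1)
Step 2: interval [2/3, 1/1), width = 1/1 - 2/3 = 1/3
  'a': [2/3 + 1/3*0/1, 2/3 + 1/3*1/3) = [2/3, 7/9)
  'b': [2/3 + 1/3*1/3, 2/3 + 1/3*2/3) = [7/9, 8/9)
  'd': [2/3 + 1/3*2/3, 2/3 + 1/3*1/1) = [8/9, 1/1) <- contains code 53/54
  emit 'd', narrow to [8/9, 1/1)
Step 3: interval [8/9, 1/1), width = 1/1 - 8/9 = 1/9
  'a': [8/9 + 1/9*0/1, 8/9 + 1/9*1/3) = [8/9, 25/27)
  'b': [8/9 + 1/9*1/3, 8/9 + 1/9*2/3) = [25/27, 26/27)
  'd': [8/9 + 1/9*2/3, 8/9 + 1/9*1/1) = [26/27, 1/1) <- contains code 53/54
  emit 'd', narrow to [26/27, 1/1)

Answer: ddd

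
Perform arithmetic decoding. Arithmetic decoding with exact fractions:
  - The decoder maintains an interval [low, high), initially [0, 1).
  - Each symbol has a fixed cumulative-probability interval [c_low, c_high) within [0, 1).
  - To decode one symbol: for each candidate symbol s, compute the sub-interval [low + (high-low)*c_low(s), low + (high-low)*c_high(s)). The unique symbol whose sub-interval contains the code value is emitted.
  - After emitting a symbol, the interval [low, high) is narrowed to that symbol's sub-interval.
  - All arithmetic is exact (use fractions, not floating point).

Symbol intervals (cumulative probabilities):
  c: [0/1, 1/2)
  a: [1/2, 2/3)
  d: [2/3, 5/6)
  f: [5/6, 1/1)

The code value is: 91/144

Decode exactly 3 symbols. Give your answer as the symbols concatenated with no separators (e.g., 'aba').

Step 1: interval [0/1, 1/1), width = 1/1 - 0/1 = 1/1
  'c': [0/1 + 1/1*0/1, 0/1 + 1/1*1/2) = [0/1, 1/2)
  'a': [0/1 + 1/1*1/2, 0/1 + 1/1*2/3) = [1/2, 2/3) <- contains code 91/144
  'd': [0/1 + 1/1*2/3, 0/1 + 1/1*5/6) = [2/3, 5/6)
  'f': [0/1 + 1/1*5/6, 0/1 + 1/1*1/1) = [5/6, 1/1)
  emit 'a', narrow to [1/2, 2/3)
Step 2: interval [1/2, 2/3), width = 2/3 - 1/2 = 1/6
  'c': [1/2 + 1/6*0/1, 1/2 + 1/6*1/2) = [1/2, 7/12)
  'a': [1/2 + 1/6*1/2, 1/2 + 1/6*2/3) = [7/12, 11/18)
  'd': [1/2 + 1/6*2/3, 1/2 + 1/6*5/6) = [11/18, 23/36) <- contains code 91/144
  'f': [1/2 + 1/6*5/6, 1/2 + 1/6*1/1) = [23/36, 2/3)
  emit 'd', narrow to [11/18, 23/36)
Step 3: interval [11/18, 23/36), width = 23/36 - 11/18 = 1/36
  'c': [11/18 + 1/36*0/1, 11/18 + 1/36*1/2) = [11/18, 5/8)
  'a': [11/18 + 1/36*1/2, 11/18 + 1/36*2/3) = [5/8, 17/27)
  'd': [11/18 + 1/36*2/3, 11/18 + 1/36*5/6) = [17/27, 137/216) <- contains code 91/144
  'f': [11/18 + 1/36*5/6, 11/18 + 1/36*1/1) = [137/216, 23/36)
  emit 'd', narrow to [17/27, 137/216)

Answer: add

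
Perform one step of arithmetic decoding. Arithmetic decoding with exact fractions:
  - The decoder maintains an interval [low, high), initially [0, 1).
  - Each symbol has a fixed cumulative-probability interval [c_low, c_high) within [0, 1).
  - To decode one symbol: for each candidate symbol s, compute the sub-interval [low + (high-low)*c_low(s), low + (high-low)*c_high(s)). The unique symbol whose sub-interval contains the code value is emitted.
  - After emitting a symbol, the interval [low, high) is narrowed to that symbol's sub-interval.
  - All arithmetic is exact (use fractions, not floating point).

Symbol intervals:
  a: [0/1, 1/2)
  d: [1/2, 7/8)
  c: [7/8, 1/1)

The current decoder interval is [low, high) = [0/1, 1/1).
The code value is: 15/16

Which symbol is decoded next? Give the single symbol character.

Answer: c

Derivation:
Interval width = high − low = 1/1 − 0/1 = 1/1
Scaled code = (code − low) / width = (15/16 − 0/1) / 1/1 = 15/16
  a: [0/1, 1/2) 
  d: [1/2, 7/8) 
  c: [7/8, 1/1) ← scaled code falls here ✓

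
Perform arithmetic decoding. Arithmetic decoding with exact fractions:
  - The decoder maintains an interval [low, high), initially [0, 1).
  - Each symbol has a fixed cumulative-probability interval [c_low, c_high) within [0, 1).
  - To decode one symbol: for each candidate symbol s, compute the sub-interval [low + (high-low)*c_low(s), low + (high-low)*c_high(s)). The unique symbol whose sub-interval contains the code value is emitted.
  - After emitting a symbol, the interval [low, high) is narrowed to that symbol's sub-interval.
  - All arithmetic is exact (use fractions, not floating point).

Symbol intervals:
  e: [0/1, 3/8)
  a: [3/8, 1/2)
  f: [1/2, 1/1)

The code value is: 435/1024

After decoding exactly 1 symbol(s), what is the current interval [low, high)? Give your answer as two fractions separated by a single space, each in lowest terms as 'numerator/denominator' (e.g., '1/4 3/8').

Step 1: interval [0/1, 1/1), width = 1/1 - 0/1 = 1/1
  'e': [0/1 + 1/1*0/1, 0/1 + 1/1*3/8) = [0/1, 3/8)
  'a': [0/1 + 1/1*3/8, 0/1 + 1/1*1/2) = [3/8, 1/2) <- contains code 435/1024
  'f': [0/1 + 1/1*1/2, 0/1 + 1/1*1/1) = [1/2, 1/1)
  emit 'a', narrow to [3/8, 1/2)

Answer: 3/8 1/2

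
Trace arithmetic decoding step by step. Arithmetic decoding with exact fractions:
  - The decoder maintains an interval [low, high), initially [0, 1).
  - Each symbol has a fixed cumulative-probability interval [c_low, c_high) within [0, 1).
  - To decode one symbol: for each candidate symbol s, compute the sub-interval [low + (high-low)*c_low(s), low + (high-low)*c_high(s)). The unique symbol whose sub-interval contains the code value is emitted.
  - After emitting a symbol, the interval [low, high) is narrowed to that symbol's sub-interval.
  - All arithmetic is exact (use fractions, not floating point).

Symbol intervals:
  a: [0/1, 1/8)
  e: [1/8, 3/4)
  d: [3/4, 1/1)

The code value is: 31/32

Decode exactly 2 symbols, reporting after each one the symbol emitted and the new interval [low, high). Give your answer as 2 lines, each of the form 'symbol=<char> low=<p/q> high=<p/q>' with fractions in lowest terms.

Answer: symbol=d low=3/4 high=1/1
symbol=d low=15/16 high=1/1

Derivation:
Step 1: interval [0/1, 1/1), width = 1/1 - 0/1 = 1/1
  'a': [0/1 + 1/1*0/1, 0/1 + 1/1*1/8) = [0/1, 1/8)
  'e': [0/1 + 1/1*1/8, 0/1 + 1/1*3/4) = [1/8, 3/4)
  'd': [0/1 + 1/1*3/4, 0/1 + 1/1*1/1) = [3/4, 1/1) <- contains code 31/32
  emit 'd', narrow to [3/4, 1/1)
Step 2: interval [3/4, 1/1), width = 1/1 - 3/4 = 1/4
  'a': [3/4 + 1/4*0/1, 3/4 + 1/4*1/8) = [3/4, 25/32)
  'e': [3/4 + 1/4*1/8, 3/4 + 1/4*3/4) = [25/32, 15/16)
  'd': [3/4 + 1/4*3/4, 3/4 + 1/4*1/1) = [15/16, 1/1) <- contains code 31/32
  emit 'd', narrow to [15/16, 1/1)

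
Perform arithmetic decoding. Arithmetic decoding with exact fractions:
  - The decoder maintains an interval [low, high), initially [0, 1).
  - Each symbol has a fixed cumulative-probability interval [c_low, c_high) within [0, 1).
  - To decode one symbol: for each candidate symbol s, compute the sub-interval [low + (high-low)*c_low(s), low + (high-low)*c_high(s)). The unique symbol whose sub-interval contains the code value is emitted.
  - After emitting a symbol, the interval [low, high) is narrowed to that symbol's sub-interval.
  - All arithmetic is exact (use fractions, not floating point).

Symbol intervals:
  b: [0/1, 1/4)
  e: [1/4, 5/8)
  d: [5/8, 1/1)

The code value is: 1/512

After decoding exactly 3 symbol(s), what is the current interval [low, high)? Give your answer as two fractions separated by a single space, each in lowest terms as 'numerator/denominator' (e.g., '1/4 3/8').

Step 1: interval [0/1, 1/1), width = 1/1 - 0/1 = 1/1
  'b': [0/1 + 1/1*0/1, 0/1 + 1/1*1/4) = [0/1, 1/4) <- contains code 1/512
  'e': [0/1 + 1/1*1/4, 0/1 + 1/1*5/8) = [1/4, 5/8)
  'd': [0/1 + 1/1*5/8, 0/1 + 1/1*1/1) = [5/8, 1/1)
  emit 'b', narrow to [0/1, 1/4)
Step 2: interval [0/1, 1/4), width = 1/4 - 0/1 = 1/4
  'b': [0/1 + 1/4*0/1, 0/1 + 1/4*1/4) = [0/1, 1/16) <- contains code 1/512
  'e': [0/1 + 1/4*1/4, 0/1 + 1/4*5/8) = [1/16, 5/32)
  'd': [0/1 + 1/4*5/8, 0/1 + 1/4*1/1) = [5/32, 1/4)
  emit 'b', narrow to [0/1, 1/16)
Step 3: interval [0/1, 1/16), width = 1/16 - 0/1 = 1/16
  'b': [0/1 + 1/16*0/1, 0/1 + 1/16*1/4) = [0/1, 1/64) <- contains code 1/512
  'e': [0/1 + 1/16*1/4, 0/1 + 1/16*5/8) = [1/64, 5/128)
  'd': [0/1 + 1/16*5/8, 0/1 + 1/16*1/1) = [5/128, 1/16)
  emit 'b', narrow to [0/1, 1/64)

Answer: 0/1 1/64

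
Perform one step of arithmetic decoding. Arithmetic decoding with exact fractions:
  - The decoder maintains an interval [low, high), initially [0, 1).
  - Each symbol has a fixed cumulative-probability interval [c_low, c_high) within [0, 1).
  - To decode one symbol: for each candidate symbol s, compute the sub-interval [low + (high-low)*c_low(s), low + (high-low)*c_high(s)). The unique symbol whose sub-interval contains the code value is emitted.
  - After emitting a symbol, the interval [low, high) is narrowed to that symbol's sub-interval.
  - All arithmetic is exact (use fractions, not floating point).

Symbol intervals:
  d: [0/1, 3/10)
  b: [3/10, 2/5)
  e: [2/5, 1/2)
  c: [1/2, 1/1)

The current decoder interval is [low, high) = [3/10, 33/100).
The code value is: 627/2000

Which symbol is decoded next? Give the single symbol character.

Interval width = high − low = 33/100 − 3/10 = 3/100
Scaled code = (code − low) / width = (627/2000 − 3/10) / 3/100 = 9/20
  d: [0/1, 3/10) 
  b: [3/10, 2/5) 
  e: [2/5, 1/2) ← scaled code falls here ✓
  c: [1/2, 1/1) 

Answer: e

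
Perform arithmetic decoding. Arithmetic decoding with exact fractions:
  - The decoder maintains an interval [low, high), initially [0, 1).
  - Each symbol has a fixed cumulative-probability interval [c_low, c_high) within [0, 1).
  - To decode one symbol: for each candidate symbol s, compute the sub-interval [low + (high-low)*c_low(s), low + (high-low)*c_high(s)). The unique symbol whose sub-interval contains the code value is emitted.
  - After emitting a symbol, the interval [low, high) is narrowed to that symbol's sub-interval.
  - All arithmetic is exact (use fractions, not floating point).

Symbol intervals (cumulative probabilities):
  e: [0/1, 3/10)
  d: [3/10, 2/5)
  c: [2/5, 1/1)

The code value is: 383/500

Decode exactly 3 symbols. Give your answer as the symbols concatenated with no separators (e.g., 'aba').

Step 1: interval [0/1, 1/1), width = 1/1 - 0/1 = 1/1
  'e': [0/1 + 1/1*0/1, 0/1 + 1/1*3/10) = [0/1, 3/10)
  'd': [0/1 + 1/1*3/10, 0/1 + 1/1*2/5) = [3/10, 2/5)
  'c': [0/1 + 1/1*2/5, 0/1 + 1/1*1/1) = [2/5, 1/1) <- contains code 383/500
  emit 'c', narrow to [2/5, 1/1)
Step 2: interval [2/5, 1/1), width = 1/1 - 2/5 = 3/5
  'e': [2/5 + 3/5*0/1, 2/5 + 3/5*3/10) = [2/5, 29/50)
  'd': [2/5 + 3/5*3/10, 2/5 + 3/5*2/5) = [29/50, 16/25)
  'c': [2/5 + 3/5*2/5, 2/5 + 3/5*1/1) = [16/25, 1/1) <- contains code 383/500
  emit 'c', narrow to [16/25, 1/1)
Step 3: interval [16/25, 1/1), width = 1/1 - 16/25 = 9/25
  'e': [16/25 + 9/25*0/1, 16/25 + 9/25*3/10) = [16/25, 187/250)
  'd': [16/25 + 9/25*3/10, 16/25 + 9/25*2/5) = [187/250, 98/125) <- contains code 383/500
  'c': [16/25 + 9/25*2/5, 16/25 + 9/25*1/1) = [98/125, 1/1)
  emit 'd', narrow to [187/250, 98/125)

Answer: ccd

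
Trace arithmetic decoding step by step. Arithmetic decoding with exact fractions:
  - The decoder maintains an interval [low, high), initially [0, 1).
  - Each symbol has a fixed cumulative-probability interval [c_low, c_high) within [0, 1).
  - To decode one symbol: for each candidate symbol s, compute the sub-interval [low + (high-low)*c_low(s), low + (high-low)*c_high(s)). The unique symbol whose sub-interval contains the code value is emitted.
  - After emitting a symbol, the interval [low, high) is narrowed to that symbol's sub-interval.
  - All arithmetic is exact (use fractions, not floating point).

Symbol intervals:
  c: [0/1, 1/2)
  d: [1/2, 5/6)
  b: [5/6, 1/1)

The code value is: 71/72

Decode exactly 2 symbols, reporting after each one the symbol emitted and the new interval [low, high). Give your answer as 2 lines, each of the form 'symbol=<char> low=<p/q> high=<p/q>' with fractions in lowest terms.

Answer: symbol=b low=5/6 high=1/1
symbol=b low=35/36 high=1/1

Derivation:
Step 1: interval [0/1, 1/1), width = 1/1 - 0/1 = 1/1
  'c': [0/1 + 1/1*0/1, 0/1 + 1/1*1/2) = [0/1, 1/2)
  'd': [0/1 + 1/1*1/2, 0/1 + 1/1*5/6) = [1/2, 5/6)
  'b': [0/1 + 1/1*5/6, 0/1 + 1/1*1/1) = [5/6, 1/1) <- contains code 71/72
  emit 'b', narrow to [5/6, 1/1)
Step 2: interval [5/6, 1/1), width = 1/1 - 5/6 = 1/6
  'c': [5/6 + 1/6*0/1, 5/6 + 1/6*1/2) = [5/6, 11/12)
  'd': [5/6 + 1/6*1/2, 5/6 + 1/6*5/6) = [11/12, 35/36)
  'b': [5/6 + 1/6*5/6, 5/6 + 1/6*1/1) = [35/36, 1/1) <- contains code 71/72
  emit 'b', narrow to [35/36, 1/1)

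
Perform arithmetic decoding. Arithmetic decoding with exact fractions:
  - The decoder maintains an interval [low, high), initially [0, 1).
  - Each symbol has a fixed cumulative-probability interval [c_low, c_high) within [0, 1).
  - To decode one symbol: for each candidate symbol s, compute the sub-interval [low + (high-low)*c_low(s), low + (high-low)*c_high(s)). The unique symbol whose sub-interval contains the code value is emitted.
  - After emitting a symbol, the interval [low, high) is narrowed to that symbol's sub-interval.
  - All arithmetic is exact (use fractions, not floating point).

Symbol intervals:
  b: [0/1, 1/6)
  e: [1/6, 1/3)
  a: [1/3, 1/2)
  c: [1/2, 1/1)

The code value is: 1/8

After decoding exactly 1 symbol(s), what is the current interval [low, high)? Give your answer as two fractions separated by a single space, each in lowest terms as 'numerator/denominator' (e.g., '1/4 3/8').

Step 1: interval [0/1, 1/1), width = 1/1 - 0/1 = 1/1
  'b': [0/1 + 1/1*0/1, 0/1 + 1/1*1/6) = [0/1, 1/6) <- contains code 1/8
  'e': [0/1 + 1/1*1/6, 0/1 + 1/1*1/3) = [1/6, 1/3)
  'a': [0/1 + 1/1*1/3, 0/1 + 1/1*1/2) = [1/3, 1/2)
  'c': [0/1 + 1/1*1/2, 0/1 + 1/1*1/1) = [1/2, 1/1)
  emit 'b', narrow to [0/1, 1/6)

Answer: 0/1 1/6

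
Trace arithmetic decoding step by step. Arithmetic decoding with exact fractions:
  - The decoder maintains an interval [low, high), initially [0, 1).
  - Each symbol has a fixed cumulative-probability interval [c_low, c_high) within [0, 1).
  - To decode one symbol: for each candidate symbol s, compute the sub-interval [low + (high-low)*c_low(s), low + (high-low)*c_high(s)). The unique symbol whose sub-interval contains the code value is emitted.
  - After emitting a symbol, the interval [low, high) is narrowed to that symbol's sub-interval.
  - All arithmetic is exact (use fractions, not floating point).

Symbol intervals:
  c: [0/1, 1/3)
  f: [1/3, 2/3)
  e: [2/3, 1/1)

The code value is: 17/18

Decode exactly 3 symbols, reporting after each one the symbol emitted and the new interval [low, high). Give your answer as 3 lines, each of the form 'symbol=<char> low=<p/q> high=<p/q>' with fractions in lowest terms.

Step 1: interval [0/1, 1/1), width = 1/1 - 0/1 = 1/1
  'c': [0/1 + 1/1*0/1, 0/1 + 1/1*1/3) = [0/1, 1/3)
  'f': [0/1 + 1/1*1/3, 0/1 + 1/1*2/3) = [1/3, 2/3)
  'e': [0/1 + 1/1*2/3, 0/1 + 1/1*1/1) = [2/3, 1/1) <- contains code 17/18
  emit 'e', narrow to [2/3, 1/1)
Step 2: interval [2/3, 1/1), width = 1/1 - 2/3 = 1/3
  'c': [2/3 + 1/3*0/1, 2/3 + 1/3*1/3) = [2/3, 7/9)
  'f': [2/3 + 1/3*1/3, 2/3 + 1/3*2/3) = [7/9, 8/9)
  'e': [2/3 + 1/3*2/3, 2/3 + 1/3*1/1) = [8/9, 1/1) <- contains code 17/18
  emit 'e', narrow to [8/9, 1/1)
Step 3: interval [8/9, 1/1), width = 1/1 - 8/9 = 1/9
  'c': [8/9 + 1/9*0/1, 8/9 + 1/9*1/3) = [8/9, 25/27)
  'f': [8/9 + 1/9*1/3, 8/9 + 1/9*2/3) = [25/27, 26/27) <- contains code 17/18
  'e': [8/9 + 1/9*2/3, 8/9 + 1/9*1/1) = [26/27, 1/1)
  emit 'f', narrow to [25/27, 26/27)

Answer: symbol=e low=2/3 high=1/1
symbol=e low=8/9 high=1/1
symbol=f low=25/27 high=26/27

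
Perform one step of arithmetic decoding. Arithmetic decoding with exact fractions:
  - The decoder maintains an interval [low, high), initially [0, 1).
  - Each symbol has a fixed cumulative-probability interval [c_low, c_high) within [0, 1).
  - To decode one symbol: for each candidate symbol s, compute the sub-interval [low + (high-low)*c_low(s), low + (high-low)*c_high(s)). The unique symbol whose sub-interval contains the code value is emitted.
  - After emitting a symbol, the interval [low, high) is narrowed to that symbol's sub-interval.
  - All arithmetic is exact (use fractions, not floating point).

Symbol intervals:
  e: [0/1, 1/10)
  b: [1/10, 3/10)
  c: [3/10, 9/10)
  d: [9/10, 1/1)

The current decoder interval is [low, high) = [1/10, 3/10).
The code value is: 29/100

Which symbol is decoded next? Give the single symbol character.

Interval width = high − low = 3/10 − 1/10 = 1/5
Scaled code = (code − low) / width = (29/100 − 1/10) / 1/5 = 19/20
  e: [0/1, 1/10) 
  b: [1/10, 3/10) 
  c: [3/10, 9/10) 
  d: [9/10, 1/1) ← scaled code falls here ✓

Answer: d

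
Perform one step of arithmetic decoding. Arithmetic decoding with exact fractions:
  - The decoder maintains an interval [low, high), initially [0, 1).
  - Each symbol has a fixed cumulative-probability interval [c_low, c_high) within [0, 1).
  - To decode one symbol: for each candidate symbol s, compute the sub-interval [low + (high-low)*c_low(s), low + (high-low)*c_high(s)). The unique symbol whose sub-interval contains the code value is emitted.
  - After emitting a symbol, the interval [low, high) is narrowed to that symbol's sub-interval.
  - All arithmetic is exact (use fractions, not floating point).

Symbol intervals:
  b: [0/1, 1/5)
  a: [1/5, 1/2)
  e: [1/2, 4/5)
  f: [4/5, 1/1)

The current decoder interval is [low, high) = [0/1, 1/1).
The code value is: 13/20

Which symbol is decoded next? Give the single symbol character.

Interval width = high − low = 1/1 − 0/1 = 1/1
Scaled code = (code − low) / width = (13/20 − 0/1) / 1/1 = 13/20
  b: [0/1, 1/5) 
  a: [1/5, 1/2) 
  e: [1/2, 4/5) ← scaled code falls here ✓
  f: [4/5, 1/1) 

Answer: e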